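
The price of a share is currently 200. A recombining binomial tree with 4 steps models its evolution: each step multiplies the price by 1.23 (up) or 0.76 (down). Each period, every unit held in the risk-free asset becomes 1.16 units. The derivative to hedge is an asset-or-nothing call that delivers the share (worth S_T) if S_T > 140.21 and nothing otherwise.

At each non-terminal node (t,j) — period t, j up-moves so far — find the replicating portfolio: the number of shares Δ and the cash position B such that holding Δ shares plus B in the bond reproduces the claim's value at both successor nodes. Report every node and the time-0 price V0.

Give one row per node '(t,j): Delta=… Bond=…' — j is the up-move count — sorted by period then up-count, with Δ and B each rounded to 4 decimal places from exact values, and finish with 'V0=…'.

No-arbitrage ⇒ martingale measure with p* = (R−d)/(u−d) = 0.8511.
At expiry t=4: V(4,0)=0.0000, V(4,1)=0.0000, V(4,2)=174.7702, V(4,3)=282.8518, V(4,4)=457.7733
(3,0): S=87.7952. Δ = (V_up−V_dn)/(S_up−S_dn) = (0.0000−0.0000)/(107.9881−66.7244) = 0.0000. V = [p*·0.0000 + (1−p*)·0.0000]/1.16 = 0.0000. B = V − Δ·S = 0.0000.
(3,1): S=142.0896. Δ = (V_up−V_dn)/(S_up−S_dn) = (174.7702−0.0000)/(174.7702−107.9881) = 2.6170. V = [p*·174.7702 + (1−p*)·0.0000]/1.16 = 128.2247. B = V − Δ·S = -243.6268.
(3,2): S=229.9608. Δ = (V_up−V_dn)/(S_up−S_dn) = (282.8518−174.7702)/(282.8518−174.7702) = 1.0000. V = [p*·282.8518 + (1−p*)·174.7702]/1.16 = 229.9608. B = V − Δ·S = 0.0000.
(3,3): S=372.1734. Δ = (V_up−V_dn)/(S_up−S_dn) = (457.7733−282.8518)/(457.7733−282.8518) = 1.0000. V = [p*·457.7733 + (1−p*)·282.8518]/1.16 = 372.1734. B = V − Δ·S = 0.0000.
(2,0): S=115.5200. Δ = (V_up−V_dn)/(S_up−S_dn) = (128.2247−0.0000)/(142.0896−87.7952) = 2.3617. V = [p*·128.2247 + (1−p*)·0.0000]/1.16 = 94.0753. B = V − Δ·S = -178.7431.
(2,1): S=186.9600. Δ = (V_up−V_dn)/(S_up−S_dn) = (229.9608−128.2247)/(229.9608−142.0896) = 1.1578. V = [p*·229.9608 + (1−p*)·128.2247]/1.16 = 185.1798. B = V − Δ·S = -31.2800.
(2,2): S=302.5800. Δ = (V_up−V_dn)/(S_up−S_dn) = (372.1734−229.9608)/(372.1734−229.9608) = 1.0000. V = [p*·372.1734 + (1−p*)·229.9608]/1.16 = 302.5800. B = V − Δ·S = 0.0000.
(1,0): S=152.0000. Δ = (V_up−V_dn)/(S_up−S_dn) = (185.1798−94.0753)/(186.9600−115.5200) = 1.2753. V = [p*·185.1798 + (1−p*)·94.0753]/1.16 = 147.9406. B = V − Δ·S = -45.8988.
(1,1): S=246.0000. Δ = (V_up−V_dn)/(S_up−S_dn) = (302.5800−185.1798)/(302.5800−186.9600) = 1.0154. V = [p*·302.5800 + (1−p*)·185.1798]/1.16 = 245.7714. B = V − Δ·S = -4.0161.
(0,0): S=200.0000. Δ = (V_up−V_dn)/(S_up−S_dn) = (245.7714−147.9406)/(246.0000−152.0000) = 1.0408. V = [p*·245.7714 + (1−p*)·147.9406]/1.16 = 199.3111. B = V − Δ·S = -8.8396.
Root portfolio cost Δ·200+B reproduces V0=199.3111.

(0,0): Delta=1.0408 Bond=-8.8396
(1,0): Delta=1.2753 Bond=-45.8988
(1,1): Delta=1.0154 Bond=-4.0161
(2,0): Delta=2.3617 Bond=-178.7431
(2,1): Delta=1.1578 Bond=-31.2800
(2,2): Delta=1.0000 Bond=0.0000
(3,0): Delta=0.0000 Bond=0.0000
(3,1): Delta=2.6170 Bond=-243.6268
(3,2): Delta=1.0000 Bond=0.0000
(3,3): Delta=1.0000 Bond=0.0000
V0=199.3111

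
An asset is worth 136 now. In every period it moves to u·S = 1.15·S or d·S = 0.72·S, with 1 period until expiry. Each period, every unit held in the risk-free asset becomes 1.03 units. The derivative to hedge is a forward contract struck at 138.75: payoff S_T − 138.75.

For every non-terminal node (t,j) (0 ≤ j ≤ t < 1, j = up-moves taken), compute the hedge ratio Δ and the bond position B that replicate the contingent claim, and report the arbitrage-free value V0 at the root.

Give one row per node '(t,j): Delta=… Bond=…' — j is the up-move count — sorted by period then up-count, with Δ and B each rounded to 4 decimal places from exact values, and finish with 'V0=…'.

(0,0): Delta=1.0000 Bond=-134.7087
V0=1.2913

No-arbitrage ⇒ martingale measure with p* = (R−d)/(u−d) = 0.7209.
Payoff layer (t=1): V(1,0)=-40.8300, V(1,1)=17.6500
(0,0): S=136.0000. Δ = (V_up−V_dn)/(S_up−S_dn) = (17.6500−-40.8300)/(156.4000−97.9200) = 1.0000. V = [p*·17.6500 + (1−p*)·-40.8300]/1.03 = 1.2913. B = V − Δ·S = -134.7087.
Self-financing check: at every node Δ·S+B equals the discounted successor values.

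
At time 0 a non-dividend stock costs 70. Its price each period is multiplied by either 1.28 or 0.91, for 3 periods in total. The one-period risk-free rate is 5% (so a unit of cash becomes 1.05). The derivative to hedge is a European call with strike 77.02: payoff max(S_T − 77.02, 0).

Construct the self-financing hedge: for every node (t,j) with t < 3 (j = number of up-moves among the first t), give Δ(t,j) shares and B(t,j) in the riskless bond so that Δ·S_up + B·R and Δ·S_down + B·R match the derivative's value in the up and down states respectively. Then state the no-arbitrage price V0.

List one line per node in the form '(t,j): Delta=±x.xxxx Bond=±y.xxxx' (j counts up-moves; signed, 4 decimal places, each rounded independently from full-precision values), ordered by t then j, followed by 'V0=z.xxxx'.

Risk-neutral probability p* = (R−d)/(u−d) = (1.05−0.91)/(1.28−0.91) = 0.3784.
At expiry t=3: V(3,0)=0.0000, V(3,1)=0.0000, V(3,2)=27.3461, V(3,3)=69.7806
  t=2,j=0: stock 57.9670 → up 74.1978 (V=0.0000), down 52.7500 (V=0.0000). Price 0.0000; hedge Δ=0.0000, bond B=0.0000.
  t=2,j=1: stock 81.5360 → up 104.3661 (V=27.3461), down 74.1978 (V=0.0000). Price 9.8544; hedge Δ=0.9065, bond B=-64.0539.
  t=2,j=2: stock 114.6880 → up 146.8006 (V=69.7806), down 104.3661 (V=27.3461). Price 41.3356; hedge Δ=1.0000, bond B=-73.3524.
  t=1,j=0: stock 63.7000 → up 81.5360 (V=9.8544), down 57.9670 (V=0.0000). Price 3.5512; hedge Δ=0.4181, bond B=-23.0825.
  t=1,j=1: stock 89.6000 → up 114.6880 (V=41.3356), down 81.5360 (V=9.8544). Price 20.7298; hedge Δ=0.9496, bond B=-64.3545.
  t=0,j=0: stock 70.0000 → up 89.6000 (V=20.7298), down 63.7000 (V=3.5512). Price 9.5725; hedge Δ=0.6633, bond B=-36.8561.
The time-0 hedge costs 9.5725, which is the no-arbitrage price.

(0,0): Delta=0.6633 Bond=-36.8561
(1,0): Delta=0.4181 Bond=-23.0825
(1,1): Delta=0.9496 Bond=-64.3545
(2,0): Delta=0.0000 Bond=0.0000
(2,1): Delta=0.9065 Bond=-64.0539
(2,2): Delta=1.0000 Bond=-73.3524
V0=9.5725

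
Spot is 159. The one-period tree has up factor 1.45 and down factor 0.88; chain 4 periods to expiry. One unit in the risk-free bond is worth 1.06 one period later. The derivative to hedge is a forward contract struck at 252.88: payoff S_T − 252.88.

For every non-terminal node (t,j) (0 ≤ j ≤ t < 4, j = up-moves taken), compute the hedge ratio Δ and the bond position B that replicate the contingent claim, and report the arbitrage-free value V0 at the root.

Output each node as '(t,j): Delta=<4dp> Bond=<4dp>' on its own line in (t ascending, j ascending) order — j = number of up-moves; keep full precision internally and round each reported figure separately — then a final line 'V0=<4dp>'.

(0,0): Delta=1.0000 Bond=-200.3046
(1,0): Delta=1.0000 Bond=-212.3229
(1,1): Delta=1.0000 Bond=-212.3229
(2,0): Delta=1.0000 Bond=-225.0623
(2,1): Delta=1.0000 Bond=-225.0623
(2,2): Delta=1.0000 Bond=-225.0623
(3,0): Delta=1.0000 Bond=-238.5660
(3,1): Delta=1.0000 Bond=-238.5660
(3,2): Delta=1.0000 Bond=-238.5660
(3,3): Delta=1.0000 Bond=-238.5660
V0=-41.3046

Under the risk-neutral measure, an up-move has probability p* = (R−d)/(u−d) = 0.3158 and values discount at R = 1.06.
Terminal payoffs: V(4,0)=-157.5284, V(4,1)=-95.7666, V(4,2)=6.0000, V(4,3)=173.6836, V(4,4)=449.9805
  t=3,j=0: stock 108.3540 → up 157.1134 (V=-95.7666), down 95.3516 (V=-157.5284). Price -130.2120; hedge Δ=1.0000, bond B=-238.5660.
  t=3,j=1: stock 178.5379 → up 258.8800 (V=6.0000), down 157.1134 (V=-95.7666). Price -60.0281; hedge Δ=1.0000, bond B=-238.5660.
  t=3,j=2: stock 294.1818 → up 426.5636 (V=173.6836), down 258.8800 (V=6.0000). Price 55.6158; hedge Δ=1.0000, bond B=-238.5660.
  t=3,j=3: stock 484.7314 → up 702.8605 (V=449.9805), down 426.5636 (V=173.6836). Price 246.1653; hedge Δ=1.0000, bond B=-238.5660.
  t=2,j=0: stock 123.1296 → up 178.5379 (V=-60.0281), down 108.3540 (V=-130.2120). Price -101.9327; hedge Δ=1.0000, bond B=-225.0623.
  t=2,j=1: stock 202.8840 → up 294.1818 (V=55.6158), down 178.5379 (V=-60.0281). Price -22.1783; hedge Δ=1.0000, bond B=-225.0623.
  t=2,j=2: stock 334.2975 → up 484.7314 (V=246.1653), down 294.1818 (V=55.6158). Price 109.2352; hedge Δ=1.0000, bond B=-225.0623.
  t=1,j=0: stock 139.9200 → up 202.8840 (V=-22.1783), down 123.1296 (V=-101.9327). Price -72.4029; hedge Δ=1.0000, bond B=-212.3229.
  t=1,j=1: stock 230.5500 → up 334.2975 (V=109.2352), down 202.8840 (V=-22.1783). Price 18.2271; hedge Δ=1.0000, bond B=-212.3229.
  t=0,j=0: stock 159.0000 → up 230.5500 (V=18.2271), down 139.9200 (V=-72.4029). Price -41.3046; hedge Δ=1.0000, bond B=-200.3046.
Each (Δ,B) replicates both successor values, so the strategy is self-financing and V0 is arbitrage-free.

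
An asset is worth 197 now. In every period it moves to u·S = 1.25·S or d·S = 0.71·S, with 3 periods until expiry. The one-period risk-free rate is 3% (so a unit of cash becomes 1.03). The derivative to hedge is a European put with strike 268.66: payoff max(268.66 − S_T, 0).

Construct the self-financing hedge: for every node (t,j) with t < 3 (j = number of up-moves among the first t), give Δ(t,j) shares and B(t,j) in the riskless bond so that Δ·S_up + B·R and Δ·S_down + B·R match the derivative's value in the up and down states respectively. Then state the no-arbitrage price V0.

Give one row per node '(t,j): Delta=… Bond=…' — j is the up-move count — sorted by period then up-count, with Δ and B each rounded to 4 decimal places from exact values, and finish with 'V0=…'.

Under the risk-neutral measure, an up-move has probability p* = (R−d)/(u−d) = 0.5926 and values discount at R = 1.03.
At expiry t=3: V(3,0)=198.1515, V(3,1)=144.5254, V(3,2)=50.1131, V(3,3)=0.0000
Node (2,0) S=99.3077: V=(p*·144.5254+(1−p*)·198.1515)/1.03=161.5273; Δ=(144.5254−198.1515)/(124.1346−70.5085)=-1.0000; B=V−Δ·S=260.8350
Node (2,1) S=174.8375: V=(p*·50.1131+(1−p*)·144.5254)/1.03=85.9975; Δ=(50.1131−144.5254)/(218.5469−124.1346)=-1.0000; B=V−Δ·S=260.8350
Node (2,2) S=307.8125: V=(p*·0.0000+(1−p*)·50.1131)/1.03=19.8218; Δ=(0.0000−50.1131)/(384.7656−218.5469)=-0.3015; B=V−Δ·S=112.6239
Node (1,0) S=139.8700: V=(p*·85.9975+(1−p*)·161.5273)/1.03=113.3678; Δ=(85.9975−161.5273)/(174.8375−99.3077)=-1.0000; B=V−Δ·S=253.2378
Node (1,1) S=246.2500: V=(p*·19.8218+(1−p*)·85.9975)/1.03=45.4197; Δ=(19.8218−85.9975)/(307.8125−174.8375)=-0.4977; B=V−Δ·S=167.9672
Node (0,0) S=197.0000: V=(p*·45.4197+(1−p*)·113.3678)/1.03=70.9731; Δ=(45.4197−113.3678)/(246.2500−139.8700)=-0.6387; B=V−Δ·S=196.8030
Self-financing check: at every node Δ·S+B equals the discounted successor values.

(0,0): Delta=-0.6387 Bond=196.8030
(1,0): Delta=-1.0000 Bond=253.2378
(1,1): Delta=-0.4977 Bond=167.9672
(2,0): Delta=-1.0000 Bond=260.8350
(2,1): Delta=-1.0000 Bond=260.8350
(2,2): Delta=-0.3015 Bond=112.6239
V0=70.9731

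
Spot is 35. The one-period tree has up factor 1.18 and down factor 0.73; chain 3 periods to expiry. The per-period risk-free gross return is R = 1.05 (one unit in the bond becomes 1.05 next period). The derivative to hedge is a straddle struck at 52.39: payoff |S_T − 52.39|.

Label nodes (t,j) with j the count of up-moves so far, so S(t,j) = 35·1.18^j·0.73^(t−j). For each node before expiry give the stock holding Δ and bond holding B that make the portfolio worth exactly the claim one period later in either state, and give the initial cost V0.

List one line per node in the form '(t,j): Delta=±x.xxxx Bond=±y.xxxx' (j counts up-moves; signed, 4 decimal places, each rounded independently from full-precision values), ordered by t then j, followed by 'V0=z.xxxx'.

The replicating-portfolio and risk-neutral prices coincide; use p* = (1.05−0.73)/(1.18−0.73) = 0.7111 for the latter.
Terminal values V(3,·): V(3,0)=38.7744, V(3,1)=30.3812, V(3,2)=16.8142, V(3,3)=5.1161
(2,0): S=18.6515. Δ = (V_up−V_dn)/(S_up−S_dn) = (30.3812−38.7744)/(22.0088−13.6156) = -1.0000. V = [p*·30.3812 + (1−p*)·38.7744]/1.05 = 31.2437. B = V − Δ·S = 49.8952.
(2,1): S=30.1490. Δ = (V_up−V_dn)/(S_up−S_dn) = (16.8142−30.3812)/(35.5758−22.0088) = -1.0000. V = [p*·16.8142 + (1−p*)·30.3812]/1.05 = 19.7462. B = V − Δ·S = 49.8952.
(2,2): S=48.7340. Δ = (V_up−V_dn)/(S_up−S_dn) = (5.1161−16.8142)/(57.5061−35.5758) = -0.5334. V = [p*·5.1161 + (1−p*)·16.8142]/1.05 = 8.0910. B = V − Δ·S = 34.0867.
(1,0): S=25.5500. Δ = (V_up−V_dn)/(S_up−S_dn) = (19.7462−31.2437)/(30.1490−18.6515) = -1.0000. V = [p*·19.7462 + (1−p*)·31.2437]/1.05 = 21.9693. B = V − Δ·S = 47.5193.
(1,1): S=41.3000. Δ = (V_up−V_dn)/(S_up−S_dn) = (8.0910−19.7462)/(48.7340−30.1490) = -0.6271. V = [p*·8.0910 + (1−p*)·19.7462]/1.05 = 10.9125. B = V − Δ·S = 36.8130.
(0,0): S=35.0000. Δ = (V_up−V_dn)/(S_up−S_dn) = (10.9125−21.9693)/(41.3000−25.5500) = -0.7020. V = [p*·10.9125 + (1−p*)·21.9693]/1.05 = 13.4349. B = V − Δ·S = 38.0056.
Root portfolio cost Δ·35+B reproduces V0=13.4349.

(0,0): Delta=-0.7020 Bond=38.0056
(1,0): Delta=-1.0000 Bond=47.5193
(1,1): Delta=-0.6271 Bond=36.8130
(2,0): Delta=-1.0000 Bond=49.8952
(2,1): Delta=-1.0000 Bond=49.8952
(2,2): Delta=-0.5334 Bond=34.0867
V0=13.4349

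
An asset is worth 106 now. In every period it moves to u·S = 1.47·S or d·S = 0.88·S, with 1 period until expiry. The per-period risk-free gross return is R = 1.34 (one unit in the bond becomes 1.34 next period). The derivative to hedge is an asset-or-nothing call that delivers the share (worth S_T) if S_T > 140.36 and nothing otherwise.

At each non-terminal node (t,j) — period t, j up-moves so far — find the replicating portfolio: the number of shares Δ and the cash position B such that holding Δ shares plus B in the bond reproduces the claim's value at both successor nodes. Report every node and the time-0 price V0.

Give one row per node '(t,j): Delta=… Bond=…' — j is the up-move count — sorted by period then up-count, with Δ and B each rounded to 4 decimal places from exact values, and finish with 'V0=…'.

No-arbitrage ⇒ martingale measure with p* = (R−d)/(u−d) = 0.7797.
Terminal payoffs: V(1,0)=0.0000, V(1,1)=155.8200
Node (0,0) S=106.0000: V=(p*·155.8200+(1−p*)·0.0000)/1.34=90.6618; Δ=(155.8200−0.0000)/(155.8200−93.2800)=2.4915; B=V−Δ·S=-173.4399
The time-0 hedge costs 90.6618, which is the no-arbitrage price.

(0,0): Delta=2.4915 Bond=-173.4399
V0=90.6618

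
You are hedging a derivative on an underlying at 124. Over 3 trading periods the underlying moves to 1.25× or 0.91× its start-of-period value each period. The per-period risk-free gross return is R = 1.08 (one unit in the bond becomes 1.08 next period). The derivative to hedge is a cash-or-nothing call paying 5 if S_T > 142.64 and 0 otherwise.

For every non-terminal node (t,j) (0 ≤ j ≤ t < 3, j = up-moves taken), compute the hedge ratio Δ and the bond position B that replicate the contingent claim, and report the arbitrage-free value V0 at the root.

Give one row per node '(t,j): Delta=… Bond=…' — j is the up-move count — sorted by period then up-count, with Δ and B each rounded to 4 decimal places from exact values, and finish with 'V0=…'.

(0,0): Delta=0.0508 Bond=-4.3194
(1,0): Delta=0.0603 Bond=-5.7366
(1,1): Delta=0.0439 Bond=-3.5933
(2,0): Delta=0.0000 Bond=0.0000
(2,1): Delta=0.1043 Bond=-12.3911
(2,2): Delta=0.0000 Bond=4.6296
V0=1.9846

Under the risk-neutral measure, an up-move has probability p* = (R−d)/(u−d) = 0.5000 and values discount at R = 1.08.
At expiry t=3: V(3,0)=0.0000, V(3,1)=0.0000, V(3,2)=5.0000, V(3,3)=5.0000
(2,0): S=102.6844. Δ = (V_up−V_dn)/(S_up−S_dn) = (0.0000−0.0000)/(128.3555−93.4428) = 0.0000. V = [p*·0.0000 + (1−p*)·0.0000]/1.08 = 0.0000. B = V − Δ·S = 0.0000.
(2,1): S=141.0500. Δ = (V_up−V_dn)/(S_up−S_dn) = (5.0000−0.0000)/(176.3125−128.3555) = 0.1043. V = [p*·5.0000 + (1−p*)·0.0000]/1.08 = 2.3148. B = V − Δ·S = -12.3911.
(2,2): S=193.7500. Δ = (V_up−V_dn)/(S_up−S_dn) = (5.0000−5.0000)/(242.1875−176.3125) = 0.0000. V = [p*·5.0000 + (1−p*)·5.0000]/1.08 = 4.6296. B = V − Δ·S = 4.6296.
(1,0): S=112.8400. Δ = (V_up−V_dn)/(S_up−S_dn) = (2.3148−0.0000)/(141.0500−102.6844) = 0.0603. V = [p*·2.3148 + (1−p*)·0.0000]/1.08 = 1.0717. B = V − Δ·S = -5.7366.
(1,1): S=155.0000. Δ = (V_up−V_dn)/(S_up−S_dn) = (4.6296−2.3148)/(193.7500−141.0500) = 0.0439. V = [p*·4.6296 + (1−p*)·2.3148]/1.08 = 3.2150. B = V − Δ·S = -3.5933.
(0,0): S=124.0000. Δ = (V_up−V_dn)/(S_up−S_dn) = (3.2150−1.0717)/(155.0000−112.8400) = 0.0508. V = [p*·3.2150 + (1−p*)·1.0717]/1.08 = 1.9846. B = V − Δ·S = -4.3194.
Each (Δ,B) replicates both successor values, so the strategy is self-financing and V0 is arbitrage-free.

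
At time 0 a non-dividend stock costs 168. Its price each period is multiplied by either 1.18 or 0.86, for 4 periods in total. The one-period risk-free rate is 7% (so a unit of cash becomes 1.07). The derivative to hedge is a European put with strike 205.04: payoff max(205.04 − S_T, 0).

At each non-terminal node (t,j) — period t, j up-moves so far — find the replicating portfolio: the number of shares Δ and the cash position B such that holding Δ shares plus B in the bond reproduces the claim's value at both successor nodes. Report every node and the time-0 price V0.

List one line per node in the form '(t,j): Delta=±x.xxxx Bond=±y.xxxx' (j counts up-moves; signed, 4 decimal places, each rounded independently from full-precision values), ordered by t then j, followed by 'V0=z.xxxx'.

(0,0): Delta=-0.4028 Bond=82.7622
(1,0): Delta=-0.7368 Bond=136.8142
(1,1): Delta=-0.2753 Bond=63.2771
(2,0): Delta=-1.0000 Bond=179.0899
(2,1): Delta=-0.6364 Bond=129.2633
(2,2): Delta=-0.1375 Bond=35.4625
(3,0): Delta=-1.0000 Bond=191.6262
(3,1): Delta=-1.0000 Bond=191.6262
(3,2): Delta=-0.4976 Bond=110.3851
(3,3): Delta=0.0000 Bond=0.0000
V0=15.0882

Under the risk-neutral measure, an up-move has probability p* = (R−d)/(u−d) = 0.6563 and values discount at R = 1.07.
Terminal values V(4,·): V(4,0)=113.1426, V(4,1)=78.9483, V(4,2)=32.0304, V(4,3)=0.0000, V(4,4)=0.0000
  t=3,j=0: stock 106.8574 → up 126.0917 (V=78.9483), down 91.8974 (V=113.1426). Price 84.7688; hedge Δ=-1.0000, bond B=191.6262.
  t=3,j=1: stock 146.6183 → up 173.0096 (V=32.0304), down 126.0917 (V=78.9483). Price 45.0079; hedge Δ=-1.0000, bond B=191.6262.
  t=3,j=2: stock 201.1740 → up 237.3853 (V=0.0000), down 173.0096 (V=32.0304). Price 10.2901; hedge Δ=-0.4976, bond B=110.3851.
  t=3,j=3: stock 276.0294 → up 325.7147 (V=0.0000), down 237.3853 (V=0.0000). Price 0.0000; hedge Δ=0.0000, bond B=0.0000.
  t=2,j=0: stock 124.2528 → up 146.6183 (V=45.0079), down 106.8574 (V=84.7688). Price 54.8371; hedge Δ=-1.0000, bond B=179.0899.
  t=2,j=1: stock 170.4864 → up 201.1740 (V=10.2901), down 146.6183 (V=45.0079). Price 20.7704; hedge Δ=-0.6364, bond B=129.2633.
  t=2,j=2: stock 233.9232 → up 276.0294 (V=0.0000), down 201.1740 (V=10.2901). Price 3.3058; hedge Δ=-0.1375, bond B=35.4625.
  t=1,j=0: stock 144.4800 → up 170.4864 (V=20.7704), down 124.2528 (V=54.8371). Price 30.3559; hedge Δ=-0.7368, bond B=136.8142.
  t=1,j=1: stock 198.2400 → up 233.9232 (V=3.3058), down 170.4864 (V=20.7704). Price 8.7003; hedge Δ=-0.2753, bond B=63.2771.
  t=0,j=0: stock 168.0000 → up 198.2400 (V=8.7003), down 144.4800 (V=30.3559). Price 15.0882; hedge Δ=-0.4028, bond B=82.7622.
Root portfolio cost Δ·168+B reproduces V0=15.0882.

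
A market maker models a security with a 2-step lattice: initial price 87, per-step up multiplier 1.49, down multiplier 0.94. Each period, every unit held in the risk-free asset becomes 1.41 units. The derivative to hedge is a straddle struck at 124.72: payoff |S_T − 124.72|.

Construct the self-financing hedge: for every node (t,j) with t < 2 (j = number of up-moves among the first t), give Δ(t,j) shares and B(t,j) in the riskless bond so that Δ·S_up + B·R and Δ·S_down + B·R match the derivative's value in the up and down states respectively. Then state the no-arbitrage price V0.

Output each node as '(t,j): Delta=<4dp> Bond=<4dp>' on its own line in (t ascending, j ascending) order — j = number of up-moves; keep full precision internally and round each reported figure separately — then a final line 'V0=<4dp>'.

(0,0): Delta=0.7334 Bond=-37.8048
(1,0): Delta=-1.0000 Bond=88.4539
(1,1): Delta=0.9196 Bond=-77.4339
V0=26.0023

Since d<R<u, set p* = (R−d)/(u−d) = 0.8545; price each node as the discounted p*-expectation of its children.
Terminal payoffs: V(2,0)=47.8468, V(2,1)=2.8678, V(2,2)=68.4287
  t=1,j=0: stock 81.7800 → up 121.8522 (V=2.8678), down 76.8732 (V=47.8468). Price 6.6739; hedge Δ=-1.0000, bond B=88.4539.
  t=1,j=1: stock 129.6300 → up 193.1487 (V=68.4287), down 121.8522 (V=2.8678). Price 41.7678; hedge Δ=0.9196, bond B=-77.4339.
  t=0,j=0: stock 87.0000 → up 129.6300 (V=41.7678), down 81.7800 (V=6.6739). Price 26.0023; hedge Δ=0.7334, bond B=-37.8048.
Each (Δ,B) replicates both successor values, so the strategy is self-financing and V0 is arbitrage-free.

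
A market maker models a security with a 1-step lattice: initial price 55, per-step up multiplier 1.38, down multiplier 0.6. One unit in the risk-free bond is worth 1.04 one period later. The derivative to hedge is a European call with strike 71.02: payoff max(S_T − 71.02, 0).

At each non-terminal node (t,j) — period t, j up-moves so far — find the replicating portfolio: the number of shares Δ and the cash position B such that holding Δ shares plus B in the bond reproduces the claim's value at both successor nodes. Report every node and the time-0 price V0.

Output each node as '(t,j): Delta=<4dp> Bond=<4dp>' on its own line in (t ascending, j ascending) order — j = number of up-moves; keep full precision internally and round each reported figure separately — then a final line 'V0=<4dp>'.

The replicating-portfolio and risk-neutral prices coincide; use p* = (1.04−0.6)/(1.38−0.6) = 0.5641 for the latter.
Payoff layer (t=1): V(1,0)=0.0000, V(1,1)=4.8800
Node (0,0) S=55.0000: V=(p*·4.8800+(1−p*)·0.0000)/1.04=2.6469; Δ=(4.8800−0.0000)/(75.9000−33.0000)=0.1138; B=V−Δ·S=-3.6095
Self-financing check: at every node Δ·S+B equals the discounted successor values.

(0,0): Delta=0.1138 Bond=-3.6095
V0=2.6469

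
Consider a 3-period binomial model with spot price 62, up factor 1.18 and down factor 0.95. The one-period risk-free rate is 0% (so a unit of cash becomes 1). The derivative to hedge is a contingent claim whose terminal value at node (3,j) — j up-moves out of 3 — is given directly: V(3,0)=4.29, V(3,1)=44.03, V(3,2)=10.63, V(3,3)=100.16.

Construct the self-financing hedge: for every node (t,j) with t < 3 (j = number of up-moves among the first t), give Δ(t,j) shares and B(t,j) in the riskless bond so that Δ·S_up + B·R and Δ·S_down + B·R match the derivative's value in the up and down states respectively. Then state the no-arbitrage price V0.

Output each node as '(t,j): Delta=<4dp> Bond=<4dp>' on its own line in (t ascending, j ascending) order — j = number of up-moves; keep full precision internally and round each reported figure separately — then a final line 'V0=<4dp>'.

(0,0): Delta=1.2066 Bond=-52.9568
(1,0): Delta=1.7598 Bond=-85.5404
(1,1): Delta=-0.3968 Bond=64.3443
(2,0): Delta=3.0879 Bond=-159.8535
(2,1): Delta=-2.0894 Bond=181.9865
(2,2): Delta=4.5090 Bond=-359.1678
V0=21.8522

The replicating-portfolio and risk-neutral prices coincide; use p* = (1−0.95)/(1.18−0.95) = 0.2174 for the latter.
Terminal payoffs: V(3,0)=4.2900, V(3,1)=44.0300, V(3,2)=10.6300, V(3,3)=100.1600
Node (2,0) S=55.9550: V=(p*·44.0300+(1−p*)·4.2900)/1=12.9291; Δ=(44.0300−4.2900)/(66.0269−53.1572)=3.0879; B=V−Δ·S=-159.8535
Node (2,1) S=69.5020: V=(p*·10.6300+(1−p*)·44.0300)/1=36.7691; Δ=(10.6300−44.0300)/(82.0124−66.0269)=-2.0894; B=V−Δ·S=181.9865
Node (2,2) S=86.3288: V=(p*·100.1600+(1−p*)·10.6300)/1=30.0930; Δ=(100.1600−10.6300)/(101.8680−82.0124)=4.5090; B=V−Δ·S=-359.1678
Node (1,0) S=58.9000: V=(p*·36.7691+(1−p*)·12.9291)/1=18.1117; Δ=(36.7691−12.9291)/(69.5020−55.9550)=1.7598; B=V−Δ·S=-85.5404
Node (1,1) S=73.1600: V=(p*·30.0930+(1−p*)·36.7691)/1=35.3178; Δ=(30.0930−36.7691)/(86.3288−69.5020)=-0.3968; B=V−Δ·S=64.3443
Node (0,0) S=62.0000: V=(p*·35.3178+(1−p*)·18.1117)/1=21.8522; Δ=(35.3178−18.1117)/(73.1600−58.9000)=1.2066; B=V−Δ·S=-52.9568
Self-financing check: at every node Δ·S+B equals the discounted successor values.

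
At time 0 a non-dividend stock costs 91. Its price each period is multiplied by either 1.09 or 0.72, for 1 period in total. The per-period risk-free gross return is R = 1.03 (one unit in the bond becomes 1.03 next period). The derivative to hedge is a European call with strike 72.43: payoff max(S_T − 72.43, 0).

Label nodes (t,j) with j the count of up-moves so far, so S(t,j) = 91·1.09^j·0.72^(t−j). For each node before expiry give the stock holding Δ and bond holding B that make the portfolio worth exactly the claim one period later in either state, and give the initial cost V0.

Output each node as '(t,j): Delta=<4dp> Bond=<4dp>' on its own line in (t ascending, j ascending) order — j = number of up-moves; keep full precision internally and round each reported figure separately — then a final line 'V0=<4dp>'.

Under the risk-neutral measure, an up-move has probability p* = (R−d)/(u−d) = 0.8378 and values discount at R = 1.03.
Payoff layer (t=1): V(1,0)=0.0000, V(1,1)=26.7600
  t=0,j=0: stock 91.0000 → up 99.1900 (V=26.7600), down 65.5200 (V=0.0000). Price 21.7675; hedge Δ=0.7948, bond B=-50.5568.
Check: Δ(0,0)·S0 + B(0,0) = 21.7675 = V0.

(0,0): Delta=0.7948 Bond=-50.5568
V0=21.7675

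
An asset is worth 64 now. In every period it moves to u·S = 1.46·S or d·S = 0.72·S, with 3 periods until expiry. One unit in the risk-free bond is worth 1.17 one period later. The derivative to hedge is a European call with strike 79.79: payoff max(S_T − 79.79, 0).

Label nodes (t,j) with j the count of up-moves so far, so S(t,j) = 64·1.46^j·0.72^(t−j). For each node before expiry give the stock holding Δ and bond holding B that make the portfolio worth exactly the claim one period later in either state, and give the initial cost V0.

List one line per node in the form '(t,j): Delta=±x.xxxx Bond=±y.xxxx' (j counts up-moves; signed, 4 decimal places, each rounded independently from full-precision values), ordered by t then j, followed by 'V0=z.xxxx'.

(0,0): Delta=0.7114 Bond=-23.7602
(1,0): Delta=0.2810 Bond=-7.9677
(1,1): Delta=0.8481 Bond=-40.5799
(2,0): Delta=0.0000 Bond=0.0000
(2,1): Delta=0.3703 Bond=-15.3298
(2,2): Delta=1.0000 Bond=-68.1966
V0=21.7665

No-arbitrage ⇒ martingale measure with p* = (R−d)/(u−d) = 0.6081.
Terminal payoffs: V(3,0)=0.0000, V(3,1)=0.0000, V(3,2)=18.4341, V(3,3)=119.3867
Node (2,0) S=33.1776: V=(p*·0.0000+(1−p*)·0.0000)/1.17=0.0000; Δ=(0.0000−0.0000)/(48.4393−23.8879)=0.0000; B=V−Δ·S=0.0000
Node (2,1) S=67.2768: V=(p*·18.4341+(1−p*)·0.0000)/1.17=9.5811; Δ=(18.4341−0.0000)/(98.2241−48.4393)=0.3703; B=V−Δ·S=-15.3298
Node (2,2) S=136.4224: V=(p*·119.3867+(1−p*)·18.4341)/1.17=68.2258; Δ=(119.3867−18.4341)/(199.1767−98.2241)=1.0000; B=V−Δ·S=-68.1966
Node (1,0) S=46.0800: V=(p*·9.5811+(1−p*)·0.0000)/1.17=4.9798; Δ=(9.5811−0.0000)/(67.2768−33.1776)=0.2810; B=V−Δ·S=-7.9677
Node (1,1) S=93.4400: V=(p*·68.2258+(1−p*)·9.5811)/1.17=38.6696; Δ=(68.2258−9.5811)/(136.4224−67.2768)=0.8481; B=V−Δ·S=-40.5799
Node (0,0) S=64.0000: V=(p*·38.6696+(1−p*)·4.9798)/1.17=21.7665; Δ=(38.6696−4.9798)/(93.4400−46.0800)=0.7114; B=V−Δ·S=-23.7602
Self-financing check: at every node Δ·S+B equals the discounted successor values.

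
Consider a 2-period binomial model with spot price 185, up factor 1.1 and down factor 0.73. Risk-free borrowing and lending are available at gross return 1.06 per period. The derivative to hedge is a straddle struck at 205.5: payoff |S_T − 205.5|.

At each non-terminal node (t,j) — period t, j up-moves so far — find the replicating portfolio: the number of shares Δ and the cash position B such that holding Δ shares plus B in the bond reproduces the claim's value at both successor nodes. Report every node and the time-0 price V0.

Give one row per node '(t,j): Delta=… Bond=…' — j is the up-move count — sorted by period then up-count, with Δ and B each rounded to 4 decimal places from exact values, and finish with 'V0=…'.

Under the risk-neutral measure, an up-move has probability p* = (R−d)/(u−d) = 0.8919 and values discount at R = 1.06.
Payoff layer (t=2): V(2,0)=106.9135, V(2,1)=56.9450, V(2,2)=18.3500
  t=1,j=0: stock 135.0500 → up 148.5550 (V=56.9450), down 98.5865 (V=106.9135). Price 58.8179; hedge Δ=-1.0000, bond B=193.8679.
  t=1,j=1: stock 203.5000 → up 223.8500 (V=18.3500), down 148.5550 (V=56.9450). Price 21.2476; hedge Δ=-0.5126, bond B=125.5584.
  t=0,j=0: stock 185.0000 → up 203.5000 (V=21.2476), down 135.0500 (V=58.8179). Price 23.8766; hedge Δ=-0.5489, bond B=125.4181.
Check: Δ(0,0)·S0 + B(0,0) = 23.8766 = V0.

(0,0): Delta=-0.5489 Bond=125.4181
(1,0): Delta=-1.0000 Bond=193.8679
(1,1): Delta=-0.5126 Bond=125.5584
V0=23.8766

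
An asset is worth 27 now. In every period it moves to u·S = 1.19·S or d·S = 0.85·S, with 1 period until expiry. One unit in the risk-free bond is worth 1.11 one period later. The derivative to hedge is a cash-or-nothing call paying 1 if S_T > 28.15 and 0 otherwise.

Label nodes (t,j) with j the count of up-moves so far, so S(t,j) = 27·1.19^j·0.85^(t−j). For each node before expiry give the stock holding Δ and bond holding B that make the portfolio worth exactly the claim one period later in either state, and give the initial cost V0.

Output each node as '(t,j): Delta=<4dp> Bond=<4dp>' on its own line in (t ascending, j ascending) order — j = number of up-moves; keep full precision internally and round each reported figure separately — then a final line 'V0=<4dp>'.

(0,0): Delta=0.1089 Bond=-2.2523
V0=0.6889

The replicating-portfolio and risk-neutral prices coincide; use p* = (1.11−0.85)/(1.19−0.85) = 0.7647 for the latter.
At expiry t=1: V(1,0)=0.0000, V(1,1)=1.0000
Node (0,0) S=27.0000: V=(p*·1.0000+(1−p*)·0.0000)/1.11=0.6889; Δ=(1.0000−0.0000)/(32.1300−22.9500)=0.1089; B=V−Δ·S=-2.2523
The time-0 hedge costs 0.6889, which is the no-arbitrage price.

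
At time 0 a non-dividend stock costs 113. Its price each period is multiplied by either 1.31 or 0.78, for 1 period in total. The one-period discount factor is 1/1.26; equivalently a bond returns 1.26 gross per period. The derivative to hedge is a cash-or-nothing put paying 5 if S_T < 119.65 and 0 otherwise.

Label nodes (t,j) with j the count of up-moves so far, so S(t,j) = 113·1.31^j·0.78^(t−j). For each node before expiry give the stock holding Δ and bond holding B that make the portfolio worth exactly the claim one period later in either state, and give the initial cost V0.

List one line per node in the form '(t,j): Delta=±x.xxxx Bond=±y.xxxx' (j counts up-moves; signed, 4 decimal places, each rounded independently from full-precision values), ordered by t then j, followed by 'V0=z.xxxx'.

Under the risk-neutral measure, an up-move has probability p* = (R−d)/(u−d) = 0.9057 and values discount at R = 1.26.
Terminal payoffs: V(1,0)=5.0000, V(1,1)=0.0000
  t=0,j=0: stock 113.0000 → up 148.0300 (V=0.0000), down 88.1400 (V=5.0000). Price 0.3744; hedge Δ=-0.0835, bond B=9.8083.
The time-0 hedge costs 0.3744, which is the no-arbitrage price.

(0,0): Delta=-0.0835 Bond=9.8083
V0=0.3744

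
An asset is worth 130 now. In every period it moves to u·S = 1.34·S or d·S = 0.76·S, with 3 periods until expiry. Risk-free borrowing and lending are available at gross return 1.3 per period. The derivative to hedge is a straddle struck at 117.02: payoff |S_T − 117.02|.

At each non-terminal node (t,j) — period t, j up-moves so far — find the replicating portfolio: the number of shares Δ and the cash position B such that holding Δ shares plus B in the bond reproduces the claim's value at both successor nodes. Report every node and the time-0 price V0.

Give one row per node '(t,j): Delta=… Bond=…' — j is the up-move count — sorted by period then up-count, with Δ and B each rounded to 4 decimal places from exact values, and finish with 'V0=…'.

Risk-neutral probability p* = (R−d)/(u−d) = (1.3−0.76)/(1.34−0.76) = 0.9310.
Terminal payoffs: V(3,0)=59.9531, V(3,1)=16.4021, V(3,2)=60.3853, V(3,3)=195.7735
  t=2,j=0: stock 75.0880 → up 100.6179 (V=16.4021), down 57.0669 (V=59.9531). Price 14.9274; hedge Δ=-1.0000, bond B=90.0154.
  t=2,j=1: stock 132.3920 → up 177.4053 (V=60.3853), down 100.6179 (V=16.4021). Price 44.1169; hedge Δ=0.5728, bond B=-31.7162.
  t=2,j=2: stock 233.4280 → up 312.7935 (V=195.7735), down 177.4053 (V=60.3853). Price 143.4126; hedge Δ=1.0000, bond B=-90.0154.
  t=1,j=0: stock 98.8000 → up 132.3920 (V=44.1169), down 75.0880 (V=14.9274). Price 32.3876; hedge Δ=0.5094, bond B=-17.9392.
  t=1,j=1: stock 174.2000 → up 233.4280 (V=143.4126), down 132.3920 (V=44.1169). Price 105.0497; hedge Δ=0.9828, bond B=-66.1498.
  t=0,j=0: stock 130.0000 → up 174.2000 (V=105.0497), down 98.8000 (V=32.3876). Price 76.9527; hedge Δ=0.9637, bond B=-48.3269.
The time-0 hedge costs 76.9527, which is the no-arbitrage price.

(0,0): Delta=0.9637 Bond=-48.3269
(1,0): Delta=0.5094 Bond=-17.9392
(1,1): Delta=0.9828 Bond=-66.1498
(2,0): Delta=-1.0000 Bond=90.0154
(2,1): Delta=0.5728 Bond=-31.7162
(2,2): Delta=1.0000 Bond=-90.0154
V0=76.9527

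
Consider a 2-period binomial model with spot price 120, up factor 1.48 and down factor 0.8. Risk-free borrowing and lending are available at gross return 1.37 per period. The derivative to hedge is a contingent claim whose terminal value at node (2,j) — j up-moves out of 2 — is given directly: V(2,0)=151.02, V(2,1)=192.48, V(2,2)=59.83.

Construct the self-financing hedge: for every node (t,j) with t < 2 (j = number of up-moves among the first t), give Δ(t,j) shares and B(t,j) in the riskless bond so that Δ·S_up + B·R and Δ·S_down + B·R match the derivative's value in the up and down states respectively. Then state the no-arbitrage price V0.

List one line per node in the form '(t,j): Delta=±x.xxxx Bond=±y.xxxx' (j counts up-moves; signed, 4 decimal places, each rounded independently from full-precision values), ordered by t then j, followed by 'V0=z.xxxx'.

No-arbitrage ⇒ martingale measure with p* = (R−d)/(u−d) = 0.8382.
Payoff layer (t=2): V(2,0)=151.0200, V(2,1)=192.4800, V(2,2)=59.8300
(1,0): S=96.0000. Δ = (V_up−V_dn)/(S_up−S_dn) = (192.4800−151.0200)/(142.0800−76.8000) = 0.6351. V = [p*·192.4800 + (1−p*)·151.0200]/1.37 = 135.6009. B = V − Δ·S = 74.6303.
(1,1): S=177.6000. Δ = (V_up−V_dn)/(S_up−S_dn) = (59.8300−192.4800)/(262.8480−142.0800) = -1.0984. V = [p*·59.8300 + (1−p*)·192.4800]/1.37 = 59.3344. B = V − Δ·S = 254.4079.
(0,0): S=120.0000. Δ = (V_up−V_dn)/(S_up−S_dn) = (59.3344−135.6009)/(177.6000−96.0000) = -0.9346. V = [p*·59.3344 + (1−p*)·135.6009]/1.37 = 52.3150. B = V − Δ·S = 164.4717.
Check: Δ(0,0)·S0 + B(0,0) = 52.3150 = V0.

(0,0): Delta=-0.9346 Bond=164.4717
(1,0): Delta=0.6351 Bond=74.6303
(1,1): Delta=-1.0984 Bond=254.4079
V0=52.3150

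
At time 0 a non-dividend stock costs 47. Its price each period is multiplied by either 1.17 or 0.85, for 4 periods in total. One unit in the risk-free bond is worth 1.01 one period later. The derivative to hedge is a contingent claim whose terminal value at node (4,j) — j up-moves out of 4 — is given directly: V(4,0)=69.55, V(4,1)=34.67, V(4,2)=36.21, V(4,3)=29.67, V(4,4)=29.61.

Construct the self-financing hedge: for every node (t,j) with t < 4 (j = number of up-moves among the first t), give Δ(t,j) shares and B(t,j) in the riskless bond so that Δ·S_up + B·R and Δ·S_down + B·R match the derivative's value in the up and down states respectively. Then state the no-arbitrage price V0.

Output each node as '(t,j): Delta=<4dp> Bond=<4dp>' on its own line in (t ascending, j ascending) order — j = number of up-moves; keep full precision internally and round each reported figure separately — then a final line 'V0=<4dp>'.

Risk-neutral probability p* = (R−d)/(u−d) = (1.01−0.85)/(1.17−0.85) = 0.5000.
Payoff layer (t=4): V(4,0)=69.5500, V(4,1)=34.6700, V(4,2)=36.2100, V(4,3)=29.6700, V(4,4)=29.6100
(3,0): S=28.8639. Δ = (V_up−V_dn)/(S_up−S_dn) = (34.6700−69.5500)/(33.7707−24.5343) = -3.7763. V = [p*·34.6700 + (1−p*)·69.5500]/1.01 = 51.5941. B = V − Δ·S = 160.5941.
(3,1): S=39.7303. Δ = (V_up−V_dn)/(S_up−S_dn) = (36.2100−34.6700)/(46.4844−33.7707) = 0.1211. V = [p*·36.2100 + (1−p*)·34.6700]/1.01 = 35.0891. B = V − Δ·S = 30.2766.
(3,2): S=54.6876. Δ = (V_up−V_dn)/(S_up−S_dn) = (29.6700−36.2100)/(63.9844−46.4844) = -0.3737. V = [p*·29.6700 + (1−p*)·36.2100]/1.01 = 32.6139. B = V − Δ·S = 53.0514.
(3,3): S=75.2758. Δ = (V_up−V_dn)/(S_up−S_dn) = (29.6100−29.6700)/(88.0727−63.9844) = -0.0025. V = [p*·29.6100 + (1−p*)·29.6700]/1.01 = 29.3465. B = V − Δ·S = 29.5340.
(2,0): S=33.9575. Δ = (V_up−V_dn)/(S_up−S_dn) = (35.0891−51.5941)/(39.7303−28.8639) = -1.5189. V = [p*·35.0891 + (1−p*)·51.5941]/1.01 = 42.9125. B = V − Δ·S = 94.4904.
(2,1): S=46.7415. Δ = (V_up−V_dn)/(S_up−S_dn) = (32.6139−35.0891)/(54.6876−39.7303) = -0.1655. V = [p*·32.6139 + (1−p*)·35.0891]/1.01 = 33.5163. B = V − Δ·S = 41.2515.
(2,2): S=64.3383. Δ = (V_up−V_dn)/(S_up−S_dn) = (29.3465−32.6139)/(75.2758−54.6876) = -0.1587. V = [p*·29.3465 + (1−p*)·32.6139]/1.01 = 30.6735. B = V − Δ·S = 40.8839.
(1,0): S=39.9500. Δ = (V_up−V_dn)/(S_up−S_dn) = (33.5163−42.9125)/(46.7415−33.9575) = -0.7350. V = [p*·33.5163 + (1−p*)·42.9125]/1.01 = 37.8360. B = V − Δ·S = 67.1990.
(1,1): S=54.9900. Δ = (V_up−V_dn)/(S_up−S_dn) = (30.6735−33.5163)/(64.3383−46.7415) = -0.1616. V = [p*·30.6735 + (1−p*)·33.5163]/1.01 = 31.7771. B = V − Δ·S = 40.6611.
(0,0): S=47.0000. Δ = (V_up−V_dn)/(S_up−S_dn) = (31.7771−37.8360)/(54.9900−39.9500) = -0.4029. V = [p*·31.7771 + (1−p*)·37.8360]/1.01 = 34.4620. B = V − Δ·S = 53.3960.
Self-financing check: at every node Δ·S+B equals the discounted successor values.

(0,0): Delta=-0.4029 Bond=53.3960
(1,0): Delta=-0.7350 Bond=67.1990
(1,1): Delta=-0.1616 Bond=40.6611
(2,0): Delta=-1.5189 Bond=94.4904
(2,1): Delta=-0.1655 Bond=41.2515
(2,2): Delta=-0.1587 Bond=40.8839
(3,0): Delta=-3.7763 Bond=160.5941
(3,1): Delta=0.1211 Bond=30.2766
(3,2): Delta=-0.3737 Bond=53.0514
(3,3): Delta=-0.0025 Bond=29.5340
V0=34.4620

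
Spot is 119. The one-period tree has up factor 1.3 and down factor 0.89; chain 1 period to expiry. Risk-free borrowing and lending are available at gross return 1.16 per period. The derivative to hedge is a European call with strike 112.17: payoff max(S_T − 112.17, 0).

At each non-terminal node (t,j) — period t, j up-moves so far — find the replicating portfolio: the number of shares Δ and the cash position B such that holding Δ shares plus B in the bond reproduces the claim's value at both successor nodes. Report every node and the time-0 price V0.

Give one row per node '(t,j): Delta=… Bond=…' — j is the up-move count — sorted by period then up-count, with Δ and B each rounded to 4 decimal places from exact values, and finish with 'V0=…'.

The replicating-portfolio and risk-neutral prices coincide; use p* = (1.16−0.89)/(1.3−0.89) = 0.6585 for the latter.
Terminal values V(1,·): V(1,0)=0.0000, V(1,1)=42.5300
(0,0): S=119.0000. Δ = (V_up−V_dn)/(S_up−S_dn) = (42.5300−0.0000)/(154.7000−105.9100) = 0.8717. V = [p*·42.5300 + (1−p*)·0.0000]/1.16 = 24.1444. B = V − Δ·S = -79.5873.
The time-0 hedge costs 24.1444, which is the no-arbitrage price.

(0,0): Delta=0.8717 Bond=-79.5873
V0=24.1444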